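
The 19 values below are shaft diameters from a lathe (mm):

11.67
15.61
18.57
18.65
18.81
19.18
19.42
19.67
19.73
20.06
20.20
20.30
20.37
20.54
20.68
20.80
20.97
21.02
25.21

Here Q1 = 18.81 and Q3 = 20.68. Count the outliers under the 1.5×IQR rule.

3

IQR = 1.87; fences at 18.81 − 2.805 = 16.005 and 20.68 + 2.805 = 23.485.
Outside the cutoffs: 11.67, 15.61, 25.21.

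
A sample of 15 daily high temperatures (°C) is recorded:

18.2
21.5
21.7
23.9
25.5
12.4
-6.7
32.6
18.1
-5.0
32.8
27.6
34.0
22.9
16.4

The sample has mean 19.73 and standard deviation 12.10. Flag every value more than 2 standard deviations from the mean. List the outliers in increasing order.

-6.7, -5.0

Cutoffs at x̄ ± 2s: 19.73 ± 2·12.10 = [-4.47, 43.93].
-6.7: z = -2.18, |z| > 2 → outlier.
-5.0: z = -2.04, |z| > 2 → outlier.
Every other value lies within [-4.47, 43.93].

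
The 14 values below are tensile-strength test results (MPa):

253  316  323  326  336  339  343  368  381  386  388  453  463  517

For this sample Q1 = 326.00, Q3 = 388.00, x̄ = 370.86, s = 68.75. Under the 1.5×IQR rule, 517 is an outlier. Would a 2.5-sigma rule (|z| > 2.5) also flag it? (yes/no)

no

z = (517 − 370.86) / 68.75 = 2.13.
|z| = 2.13 ≤ 2.5.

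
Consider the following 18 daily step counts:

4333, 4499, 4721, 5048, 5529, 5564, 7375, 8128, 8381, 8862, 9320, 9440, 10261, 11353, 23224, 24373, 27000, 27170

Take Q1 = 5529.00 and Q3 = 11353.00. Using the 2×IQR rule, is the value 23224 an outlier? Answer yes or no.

yes

IQR = Q3 − Q1 = 11353.00 − 5529.00 = 5824.00.
Lower fence = Q1 − 2·IQR = 5529.00 − 11648.00 = -6119.00.
Upper fence = Q3 + 2·IQR = 11353.00 + 11648.00 = 23001.00.
23224 lies above the upper fence.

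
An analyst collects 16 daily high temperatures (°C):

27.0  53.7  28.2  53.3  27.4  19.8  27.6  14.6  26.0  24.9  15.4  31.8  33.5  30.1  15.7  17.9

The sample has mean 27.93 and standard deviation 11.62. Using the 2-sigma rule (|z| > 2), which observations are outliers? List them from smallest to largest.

53.3, 53.7

Cutoffs at x̄ ± 2s: 27.93 ± 2·11.62 = [4.69, 51.17].
53.3: z = 2.18, |z| > 2 → outlier.
53.7: z = 2.22, |z| > 2 → outlier.
Every other value lies within [4.69, 51.17].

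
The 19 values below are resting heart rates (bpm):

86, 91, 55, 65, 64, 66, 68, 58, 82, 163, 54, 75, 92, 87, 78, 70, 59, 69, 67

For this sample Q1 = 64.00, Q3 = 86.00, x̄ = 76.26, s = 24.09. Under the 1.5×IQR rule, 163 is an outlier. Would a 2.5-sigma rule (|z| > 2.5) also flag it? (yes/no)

z = (163 − 76.26) / 24.09 = 3.60.
|z| = 3.60 > 2.5.

yes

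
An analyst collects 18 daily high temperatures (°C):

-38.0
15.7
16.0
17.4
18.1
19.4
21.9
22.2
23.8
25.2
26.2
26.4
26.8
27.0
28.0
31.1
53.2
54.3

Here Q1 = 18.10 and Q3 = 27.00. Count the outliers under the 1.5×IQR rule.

3

IQR = 8.90; fences at 18.10 − 13.35 = 4.75 and 27.00 + 13.35 = 40.35.
Outside the cutoffs: -38.0, 53.2, 54.3.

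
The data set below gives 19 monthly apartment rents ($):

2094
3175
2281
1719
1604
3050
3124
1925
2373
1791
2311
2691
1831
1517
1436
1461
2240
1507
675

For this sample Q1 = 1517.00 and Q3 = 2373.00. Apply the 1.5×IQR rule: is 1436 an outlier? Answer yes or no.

IQR = Q3 − Q1 = 2373.00 − 1517.00 = 856.00.
Lower fence = Q1 − 1.5·IQR = 1517.00 − 1284.00 = 233.00.
Upper fence = Q3 + 1.5·IQR = 2373.00 + 1284.00 = 3657.00.
1436 lies within [233.00, 3657.00].

no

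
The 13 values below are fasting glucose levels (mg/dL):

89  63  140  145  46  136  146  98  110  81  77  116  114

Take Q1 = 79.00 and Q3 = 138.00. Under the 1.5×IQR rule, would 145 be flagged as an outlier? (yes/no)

IQR = Q3 − Q1 = 138.00 − 79.00 = 59.00.
Lower fence = Q1 − 1.5·IQR = 79.00 − 88.50 = -9.50.
Upper fence = Q3 + 1.5·IQR = 138.00 + 88.50 = 226.50.
145 lies within [-9.50, 226.50].

no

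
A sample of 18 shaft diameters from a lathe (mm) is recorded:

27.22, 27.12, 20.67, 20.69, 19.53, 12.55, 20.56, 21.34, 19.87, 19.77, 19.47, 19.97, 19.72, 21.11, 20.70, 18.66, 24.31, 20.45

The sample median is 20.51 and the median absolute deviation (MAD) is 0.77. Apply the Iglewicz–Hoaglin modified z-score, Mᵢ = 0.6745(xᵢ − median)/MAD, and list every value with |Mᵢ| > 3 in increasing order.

|Mᵢ| > 3 ⇔ |xᵢ − 20.51| > 3·0.77/0.6745 = 3.42.
So outliers lie outside [17.09, 23.93].
12.55: M = -6.97 → outlier.
24.31: M = 3.33 → outlier.
27.12: M = 5.79 → outlier.
27.22: M = 5.88 → outlier.

12.55, 24.31, 27.12, 27.22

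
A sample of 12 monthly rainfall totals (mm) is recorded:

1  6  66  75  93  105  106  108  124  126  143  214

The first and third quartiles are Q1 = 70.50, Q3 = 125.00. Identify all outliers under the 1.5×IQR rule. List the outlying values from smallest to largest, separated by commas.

214

IQR = Q3 − Q1 = 125.00 − 70.50 = 54.50.
Lower fence = Q1 − 1.5·IQR = 70.50 − 81.75 = -11.25.
Upper fence = Q3 + 1.5·IQR = 125.00 + 81.75 = 206.75.
214 > 206.75 → outlier.
All remaining values lie within [-11.25, 206.75].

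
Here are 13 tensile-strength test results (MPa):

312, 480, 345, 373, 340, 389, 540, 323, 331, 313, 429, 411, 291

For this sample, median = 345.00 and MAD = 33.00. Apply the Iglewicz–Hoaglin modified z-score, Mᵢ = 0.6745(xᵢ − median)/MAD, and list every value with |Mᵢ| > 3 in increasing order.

|Mᵢ| > 3 ⇔ |xᵢ − 345.00| > 3·33.00/0.6745 = 146.78.
So outliers lie outside [198.22, 491.78].
540: M = 3.99 → outlier.

540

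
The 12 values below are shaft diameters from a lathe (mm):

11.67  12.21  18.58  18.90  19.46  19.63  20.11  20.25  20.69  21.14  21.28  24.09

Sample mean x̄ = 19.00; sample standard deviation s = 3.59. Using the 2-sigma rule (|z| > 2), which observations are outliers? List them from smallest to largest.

11.67

Cutoffs at x̄ ± 2s: 19.00 ± 2·3.59 = [11.82, 26.18].
11.67: z = -2.04, |z| > 2 → outlier.
Every other value lies within [11.82, 26.18].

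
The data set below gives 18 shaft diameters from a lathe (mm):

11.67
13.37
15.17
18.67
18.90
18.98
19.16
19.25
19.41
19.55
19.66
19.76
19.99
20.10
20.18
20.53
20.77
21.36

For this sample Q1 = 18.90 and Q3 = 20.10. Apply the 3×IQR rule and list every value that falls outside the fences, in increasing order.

IQR = Q3 − Q1 = 20.10 − 18.90 = 1.20.
Lower fence = Q1 − 3·IQR = 18.90 − 3.60 = 15.30.
Upper fence = Q3 + 3·IQR = 20.10 + 3.60 = 23.70.
11.67 < 15.30 → outlier.
13.37 < 15.30 → outlier.
15.17 < 15.30 → outlier.
All remaining values lie within [15.30, 23.70].

11.67, 13.37, 15.17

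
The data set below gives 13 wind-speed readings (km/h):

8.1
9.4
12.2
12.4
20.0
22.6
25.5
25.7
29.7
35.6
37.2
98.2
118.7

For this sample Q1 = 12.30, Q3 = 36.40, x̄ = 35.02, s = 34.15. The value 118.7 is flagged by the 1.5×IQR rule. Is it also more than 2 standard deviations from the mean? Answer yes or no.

yes

z = (118.7 − 35.02) / 34.15 = 2.45.
|z| = 2.45 > 2.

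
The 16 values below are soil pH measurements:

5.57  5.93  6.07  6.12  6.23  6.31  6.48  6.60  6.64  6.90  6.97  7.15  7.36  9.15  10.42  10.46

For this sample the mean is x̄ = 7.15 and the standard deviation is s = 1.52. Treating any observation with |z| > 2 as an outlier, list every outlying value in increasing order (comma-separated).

10.42, 10.46

Cutoffs at x̄ ± 2s: 7.15 ± 2·1.52 = [4.11, 10.19].
10.42: z = 2.15, |z| > 2 → outlier.
10.46: z = 2.18, |z| > 2 → outlier.
Every other value lies within [4.11, 10.19].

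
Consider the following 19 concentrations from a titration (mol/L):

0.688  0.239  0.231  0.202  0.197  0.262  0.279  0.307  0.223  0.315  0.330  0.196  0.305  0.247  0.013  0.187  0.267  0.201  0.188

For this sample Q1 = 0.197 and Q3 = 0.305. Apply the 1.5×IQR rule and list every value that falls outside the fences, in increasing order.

IQR = Q3 − Q1 = 0.305 − 0.197 = 0.108.
Lower fence = Q1 − 1.5·IQR = 0.197 − 0.162 = 0.035.
Upper fence = Q3 + 1.5·IQR = 0.305 + 0.162 = 0.467.
0.013 < 0.035 → outlier.
0.688 > 0.467 → outlier.
All remaining values lie within [0.035, 0.467].

0.013, 0.688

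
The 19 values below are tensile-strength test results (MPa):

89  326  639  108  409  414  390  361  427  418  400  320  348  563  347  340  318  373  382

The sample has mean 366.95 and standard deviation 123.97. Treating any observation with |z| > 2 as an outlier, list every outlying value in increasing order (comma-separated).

89, 108, 639

Cutoffs at x̄ ± 2s: 366.95 ± 2·123.97 = [119.01, 614.89].
89: z = -2.24, |z| > 2 → outlier.
108: z = -2.09, |z| > 2 → outlier.
639: z = 2.19, |z| > 2 → outlier.
Every other value lies within [119.01, 614.89].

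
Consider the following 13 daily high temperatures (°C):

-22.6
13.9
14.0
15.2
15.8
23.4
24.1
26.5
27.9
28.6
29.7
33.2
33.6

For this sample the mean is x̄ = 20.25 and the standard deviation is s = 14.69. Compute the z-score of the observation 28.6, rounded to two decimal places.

z = (28.6 − 20.25) / 14.69 = 0.57.

0.57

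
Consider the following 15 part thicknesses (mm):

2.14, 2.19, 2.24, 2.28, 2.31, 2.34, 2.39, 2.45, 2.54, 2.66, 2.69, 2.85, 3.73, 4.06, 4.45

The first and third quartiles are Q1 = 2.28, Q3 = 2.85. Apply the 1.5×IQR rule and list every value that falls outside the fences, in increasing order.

IQR = Q3 − Q1 = 2.85 − 2.28 = 0.57.
Lower fence = Q1 − 1.5·IQR = 2.28 − 0.855 = 1.425.
Upper fence = Q3 + 1.5·IQR = 2.85 + 0.855 = 3.705.
3.73 > 3.705 → outlier.
4.06 > 3.705 → outlier.
4.45 > 3.705 → outlier.
All remaining values lie within [1.425, 3.705].

3.73, 4.06, 4.45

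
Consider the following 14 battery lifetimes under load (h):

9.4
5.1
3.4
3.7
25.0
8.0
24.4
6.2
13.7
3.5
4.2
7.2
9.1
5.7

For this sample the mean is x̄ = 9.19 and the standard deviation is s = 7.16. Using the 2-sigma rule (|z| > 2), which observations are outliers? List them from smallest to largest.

Cutoffs at x̄ ± 2s: 9.19 ± 2·7.16 = [-5.13, 23.51].
24.4: z = 2.12, |z| > 2 → outlier.
25.0: z = 2.21, |z| > 2 → outlier.
Every other value lies within [-5.13, 23.51].

24.4, 25.0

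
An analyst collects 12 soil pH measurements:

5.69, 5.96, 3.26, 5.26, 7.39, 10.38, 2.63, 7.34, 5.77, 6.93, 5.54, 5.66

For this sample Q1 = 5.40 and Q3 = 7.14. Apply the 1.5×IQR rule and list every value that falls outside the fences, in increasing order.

IQR = Q3 − Q1 = 7.14 − 5.40 = 1.74.
Lower fence = Q1 − 1.5·IQR = 5.40 − 2.61 = 2.79.
Upper fence = Q3 + 1.5·IQR = 7.14 + 2.61 = 9.75.
2.63 < 2.79 → outlier.
10.38 > 9.75 → outlier.
All remaining values lie within [2.79, 9.75].

2.63, 10.38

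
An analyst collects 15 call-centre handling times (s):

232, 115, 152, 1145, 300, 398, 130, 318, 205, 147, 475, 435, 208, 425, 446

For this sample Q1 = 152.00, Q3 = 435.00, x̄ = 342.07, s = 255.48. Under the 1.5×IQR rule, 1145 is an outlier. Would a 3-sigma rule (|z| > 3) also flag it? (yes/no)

yes

z = (1145 − 342.07) / 255.48 = 3.14.
|z| = 3.14 > 3.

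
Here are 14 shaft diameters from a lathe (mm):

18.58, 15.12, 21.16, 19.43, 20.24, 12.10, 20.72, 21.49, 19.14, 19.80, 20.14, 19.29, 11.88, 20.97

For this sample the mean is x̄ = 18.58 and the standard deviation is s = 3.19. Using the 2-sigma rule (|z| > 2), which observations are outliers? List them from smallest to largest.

Cutoffs at x̄ ± 2s: 18.58 ± 2·3.19 = [12.20, 24.96].
11.88: z = -2.10, |z| > 2 → outlier.
12.10: z = -2.03, |z| > 2 → outlier.
Every other value lies within [12.20, 24.96].

11.88, 12.10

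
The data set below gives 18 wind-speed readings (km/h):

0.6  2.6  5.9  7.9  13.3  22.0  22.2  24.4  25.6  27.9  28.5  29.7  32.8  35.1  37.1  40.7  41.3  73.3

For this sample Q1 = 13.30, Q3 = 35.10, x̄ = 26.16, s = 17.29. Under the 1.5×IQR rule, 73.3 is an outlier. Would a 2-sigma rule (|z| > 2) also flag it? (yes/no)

z = (73.3 − 26.16) / 17.29 = 2.73.
|z| = 2.73 > 2.

yes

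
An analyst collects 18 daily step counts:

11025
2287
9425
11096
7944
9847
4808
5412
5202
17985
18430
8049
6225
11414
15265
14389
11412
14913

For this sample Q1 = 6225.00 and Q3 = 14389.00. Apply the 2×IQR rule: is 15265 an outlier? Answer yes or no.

no

IQR = Q3 − Q1 = 14389.00 − 6225.00 = 8164.00.
Lower fence = Q1 − 2·IQR = 6225.00 − 16328.00 = -10103.00.
Upper fence = Q3 + 2·IQR = 14389.00 + 16328.00 = 30717.00.
15265 lies within [-10103.00, 30717.00].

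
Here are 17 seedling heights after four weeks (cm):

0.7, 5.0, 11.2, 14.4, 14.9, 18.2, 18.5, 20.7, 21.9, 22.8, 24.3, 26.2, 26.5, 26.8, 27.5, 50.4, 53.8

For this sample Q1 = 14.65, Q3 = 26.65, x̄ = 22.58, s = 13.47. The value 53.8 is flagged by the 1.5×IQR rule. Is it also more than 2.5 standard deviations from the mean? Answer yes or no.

no

z = (53.8 − 22.58) / 13.47 = 2.32.
|z| = 2.32 ≤ 2.5.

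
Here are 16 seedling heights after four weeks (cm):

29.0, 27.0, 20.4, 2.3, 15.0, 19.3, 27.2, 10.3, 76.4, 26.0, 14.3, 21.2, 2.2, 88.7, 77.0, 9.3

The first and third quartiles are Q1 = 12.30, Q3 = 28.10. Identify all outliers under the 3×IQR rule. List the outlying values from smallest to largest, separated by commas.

76.4, 77.0, 88.7

IQR = Q3 − Q1 = 28.10 − 12.30 = 15.80.
Lower fence = Q1 − 3·IQR = 12.30 − 47.40 = -35.10.
Upper fence = Q3 + 3·IQR = 28.10 + 47.40 = 75.50.
76.4 > 75.50 → outlier.
77.0 > 75.50 → outlier.
88.7 > 75.50 → outlier.
All remaining values lie within [-35.10, 75.50].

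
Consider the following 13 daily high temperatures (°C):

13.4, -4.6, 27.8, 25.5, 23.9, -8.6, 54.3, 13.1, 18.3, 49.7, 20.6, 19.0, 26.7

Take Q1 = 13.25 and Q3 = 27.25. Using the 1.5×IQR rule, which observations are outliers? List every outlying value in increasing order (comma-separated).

IQR = Q3 − Q1 = 27.25 − 13.25 = 14.00.
Lower fence = Q1 − 1.5·IQR = 13.25 − 21.00 = -7.75.
Upper fence = Q3 + 1.5·IQR = 27.25 + 21.00 = 48.25.
-8.6 < -7.75 → outlier.
49.7 > 48.25 → outlier.
54.3 > 48.25 → outlier.
All remaining values lie within [-7.75, 48.25].

-8.6, 49.7, 54.3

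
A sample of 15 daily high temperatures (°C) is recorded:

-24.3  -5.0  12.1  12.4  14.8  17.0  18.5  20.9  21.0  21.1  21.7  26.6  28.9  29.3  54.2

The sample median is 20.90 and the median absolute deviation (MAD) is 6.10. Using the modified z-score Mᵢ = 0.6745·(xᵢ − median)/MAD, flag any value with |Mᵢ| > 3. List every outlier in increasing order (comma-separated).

-24.3, 54.2

|Mᵢ| > 3 ⇔ |xᵢ − 20.90| > 3·6.10/0.6745 = 27.13.
So outliers lie outside [-6.23, 48.03].
-24.3: M = -5.00 → outlier.
54.2: M = 3.68 → outlier.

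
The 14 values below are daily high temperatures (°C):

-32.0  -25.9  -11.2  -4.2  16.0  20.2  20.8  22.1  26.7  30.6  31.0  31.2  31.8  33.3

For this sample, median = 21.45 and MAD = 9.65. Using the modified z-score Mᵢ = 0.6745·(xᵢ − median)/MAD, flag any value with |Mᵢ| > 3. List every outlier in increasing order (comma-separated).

|Mᵢ| > 3 ⇔ |xᵢ − 21.45| > 3·9.65/0.6745 = 42.92.
So outliers lie outside [-21.47, 64.37].
-32.0: M = -3.74 → outlier.
-25.9: M = -3.31 → outlier.

-32.0, -25.9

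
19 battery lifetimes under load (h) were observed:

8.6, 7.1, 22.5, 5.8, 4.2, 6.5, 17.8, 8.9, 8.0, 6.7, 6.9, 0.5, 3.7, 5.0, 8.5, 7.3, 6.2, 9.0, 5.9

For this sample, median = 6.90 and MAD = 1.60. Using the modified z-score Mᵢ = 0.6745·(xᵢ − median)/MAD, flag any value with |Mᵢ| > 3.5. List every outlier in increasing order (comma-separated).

17.8, 22.5

|Mᵢ| > 3.5 ⇔ |xᵢ − 6.90| > 3.5·1.60/0.6745 = 8.30.
So outliers lie outside [-1.40, 15.20].
17.8: M = 4.60 → outlier.
22.5: M = 6.58 → outlier.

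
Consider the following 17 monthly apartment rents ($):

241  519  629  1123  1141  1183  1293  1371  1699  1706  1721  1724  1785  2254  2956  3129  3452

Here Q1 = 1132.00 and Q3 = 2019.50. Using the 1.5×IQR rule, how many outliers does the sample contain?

1

IQR = 887.50; fences at 1132.00 − 1331.25 = -199.25 and 2019.50 + 1331.25 = 3350.75.
Outside the cutoffs: 3452.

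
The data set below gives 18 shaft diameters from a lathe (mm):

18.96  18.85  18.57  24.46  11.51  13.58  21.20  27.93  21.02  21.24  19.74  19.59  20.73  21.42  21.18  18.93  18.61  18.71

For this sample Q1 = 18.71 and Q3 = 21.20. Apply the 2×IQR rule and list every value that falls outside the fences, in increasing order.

IQR = Q3 − Q1 = 21.20 − 18.71 = 2.49.
Lower fence = Q1 − 2·IQR = 18.71 − 4.98 = 13.73.
Upper fence = Q3 + 2·IQR = 21.20 + 4.98 = 26.18.
11.51 < 13.73 → outlier.
13.58 < 13.73 → outlier.
27.93 > 26.18 → outlier.
All remaining values lie within [13.73, 26.18].

11.51, 13.58, 27.93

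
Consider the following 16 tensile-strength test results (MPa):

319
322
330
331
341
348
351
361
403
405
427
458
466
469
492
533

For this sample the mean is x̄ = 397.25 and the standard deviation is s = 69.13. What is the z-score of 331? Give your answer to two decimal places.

-0.96

z = (331 − 397.25) / 69.13 = -0.96.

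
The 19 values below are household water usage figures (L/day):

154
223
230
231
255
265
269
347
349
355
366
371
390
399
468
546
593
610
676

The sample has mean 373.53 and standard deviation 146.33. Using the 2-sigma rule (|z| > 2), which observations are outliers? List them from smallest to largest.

676

Cutoffs at x̄ ± 2s: 373.53 ± 2·146.33 = [80.87, 666.19].
676: z = 2.07, |z| > 2 → outlier.
Every other value lies within [80.87, 666.19].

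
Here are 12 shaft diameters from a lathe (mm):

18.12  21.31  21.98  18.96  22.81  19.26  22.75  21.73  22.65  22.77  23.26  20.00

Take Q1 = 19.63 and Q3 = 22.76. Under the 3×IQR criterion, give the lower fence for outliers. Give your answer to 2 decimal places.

10.24

IQR = Q3 − Q1 = 22.76 − 19.63 = 3.13.
Lower fence = Q1 − 3·IQR = 19.63 − 9.39 = 10.24.
Upper fence = Q3 + 3·IQR = 22.76 + 9.39 = 32.15.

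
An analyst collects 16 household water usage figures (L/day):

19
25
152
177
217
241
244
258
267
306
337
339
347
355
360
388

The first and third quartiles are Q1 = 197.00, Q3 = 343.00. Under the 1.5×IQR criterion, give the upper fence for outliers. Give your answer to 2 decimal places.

562.00

IQR = Q3 − Q1 = 343.00 − 197.00 = 146.00.
Lower fence = Q1 − 1.5·IQR = 197.00 − 219.00 = -22.00.
Upper fence = Q3 + 1.5·IQR = 343.00 + 219.00 = 562.00.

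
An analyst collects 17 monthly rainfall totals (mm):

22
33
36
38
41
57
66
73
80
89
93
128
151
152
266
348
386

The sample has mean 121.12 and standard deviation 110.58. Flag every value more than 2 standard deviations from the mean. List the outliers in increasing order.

Cutoffs at x̄ ± 2s: 121.12 ± 2·110.58 = [-100.04, 342.28].
348: z = 2.05, |z| > 2 → outlier.
386: z = 2.40, |z| > 2 → outlier.
Every other value lies within [-100.04, 342.28].

348, 386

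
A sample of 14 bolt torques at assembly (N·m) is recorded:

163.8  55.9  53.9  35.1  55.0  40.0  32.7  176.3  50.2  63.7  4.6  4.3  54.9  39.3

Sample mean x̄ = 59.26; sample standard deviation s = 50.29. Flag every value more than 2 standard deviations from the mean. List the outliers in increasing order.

Cutoffs at x̄ ± 2s: 59.26 ± 2·50.29 = [-41.32, 159.84].
163.8: z = 2.08, |z| > 2 → outlier.
176.3: z = 2.33, |z| > 2 → outlier.
Every other value lies within [-41.32, 159.84].

163.8, 176.3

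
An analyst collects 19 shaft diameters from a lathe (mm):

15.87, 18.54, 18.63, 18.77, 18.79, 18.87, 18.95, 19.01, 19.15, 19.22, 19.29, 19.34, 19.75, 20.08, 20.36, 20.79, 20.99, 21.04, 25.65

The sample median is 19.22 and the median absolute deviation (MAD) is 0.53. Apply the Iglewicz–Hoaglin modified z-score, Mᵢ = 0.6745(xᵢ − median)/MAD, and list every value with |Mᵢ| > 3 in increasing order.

15.87, 25.65

|Mᵢ| > 3 ⇔ |xᵢ − 19.22| > 3·0.53/0.6745 = 2.36.
So outliers lie outside [16.86, 21.58].
15.87: M = -4.26 → outlier.
25.65: M = 8.18 → outlier.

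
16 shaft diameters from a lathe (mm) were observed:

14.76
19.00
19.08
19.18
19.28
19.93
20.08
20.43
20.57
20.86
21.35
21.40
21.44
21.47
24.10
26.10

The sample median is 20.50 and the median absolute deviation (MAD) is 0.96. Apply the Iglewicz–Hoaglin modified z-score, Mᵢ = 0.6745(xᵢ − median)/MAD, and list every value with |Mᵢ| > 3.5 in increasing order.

|Mᵢ| > 3.5 ⇔ |xᵢ − 20.50| > 3.5·0.96/0.6745 = 4.98.
So outliers lie outside [15.52, 25.48].
14.76: M = -4.03 → outlier.
26.10: M = 3.93 → outlier.

14.76, 26.10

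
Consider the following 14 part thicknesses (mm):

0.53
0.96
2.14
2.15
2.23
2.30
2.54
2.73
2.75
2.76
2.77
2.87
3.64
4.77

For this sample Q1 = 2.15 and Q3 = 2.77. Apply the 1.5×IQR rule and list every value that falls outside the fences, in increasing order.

IQR = Q3 − Q1 = 2.77 − 2.15 = 0.62.
Lower fence = Q1 − 1.5·IQR = 2.15 − 0.93 = 1.22.
Upper fence = Q3 + 1.5·IQR = 2.77 + 0.93 = 3.70.
0.53 < 1.22 → outlier.
0.96 < 1.22 → outlier.
4.77 > 3.70 → outlier.
All remaining values lie within [1.22, 3.70].

0.53, 0.96, 4.77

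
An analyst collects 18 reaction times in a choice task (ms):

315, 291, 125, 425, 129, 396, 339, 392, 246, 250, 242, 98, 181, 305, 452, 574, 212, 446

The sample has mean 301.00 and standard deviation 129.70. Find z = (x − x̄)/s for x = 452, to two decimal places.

z = (452 − 301.00) / 129.70 = 1.16.

1.16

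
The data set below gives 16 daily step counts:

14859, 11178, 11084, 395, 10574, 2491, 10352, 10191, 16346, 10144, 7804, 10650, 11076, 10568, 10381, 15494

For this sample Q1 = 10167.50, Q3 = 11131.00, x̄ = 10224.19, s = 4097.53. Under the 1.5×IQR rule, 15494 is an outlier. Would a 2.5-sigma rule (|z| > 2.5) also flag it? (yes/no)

no

z = (15494 − 10224.19) / 4097.53 = 1.29.
|z| = 1.29 ≤ 2.5.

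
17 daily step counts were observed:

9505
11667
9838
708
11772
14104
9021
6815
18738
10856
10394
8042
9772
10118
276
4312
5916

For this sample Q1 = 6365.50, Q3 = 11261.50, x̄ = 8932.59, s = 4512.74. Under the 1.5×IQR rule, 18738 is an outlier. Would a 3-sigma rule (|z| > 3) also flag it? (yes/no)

no

z = (18738 − 8932.59) / 4512.74 = 2.17.
|z| = 2.17 ≤ 3.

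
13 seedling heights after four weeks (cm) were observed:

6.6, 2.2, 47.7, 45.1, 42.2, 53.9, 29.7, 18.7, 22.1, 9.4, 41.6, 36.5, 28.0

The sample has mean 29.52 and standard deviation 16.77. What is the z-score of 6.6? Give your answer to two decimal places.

-1.37

z = (6.6 − 29.52) / 16.77 = -1.37.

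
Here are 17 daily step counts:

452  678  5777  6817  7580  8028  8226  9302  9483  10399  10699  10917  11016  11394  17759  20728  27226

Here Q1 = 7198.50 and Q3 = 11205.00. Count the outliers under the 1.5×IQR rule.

IQR = 4006.50; fences at 7198.50 − 6009.75 = 1188.75 and 11205.00 + 6009.75 = 17214.75.
Outside the cutoffs: 452, 678, 17759, 20728, 27226.

5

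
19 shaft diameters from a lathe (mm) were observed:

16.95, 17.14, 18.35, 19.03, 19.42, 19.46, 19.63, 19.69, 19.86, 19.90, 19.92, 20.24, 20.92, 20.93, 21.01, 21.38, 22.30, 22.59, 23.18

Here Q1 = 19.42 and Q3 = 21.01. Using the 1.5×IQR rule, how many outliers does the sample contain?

IQR = 1.59; fences at 19.42 − 2.385 = 17.035 and 21.01 + 2.385 = 23.395.
Outside the cutoffs: 16.95.

1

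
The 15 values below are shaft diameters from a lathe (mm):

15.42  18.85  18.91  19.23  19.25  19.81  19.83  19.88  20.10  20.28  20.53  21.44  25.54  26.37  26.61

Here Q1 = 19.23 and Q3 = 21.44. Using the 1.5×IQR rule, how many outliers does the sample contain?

4

IQR = 2.21; fences at 19.23 − 3.315 = 15.915 and 21.44 + 3.315 = 24.755.
Outside the cutoffs: 15.42, 25.54, 26.37, 26.61.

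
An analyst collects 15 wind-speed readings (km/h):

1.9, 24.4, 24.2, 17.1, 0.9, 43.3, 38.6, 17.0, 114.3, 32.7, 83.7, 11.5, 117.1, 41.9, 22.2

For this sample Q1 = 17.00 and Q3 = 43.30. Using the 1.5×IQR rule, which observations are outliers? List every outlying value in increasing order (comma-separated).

83.7, 114.3, 117.1

IQR = Q3 − Q1 = 43.30 − 17.00 = 26.30.
Lower fence = Q1 − 1.5·IQR = 17.00 − 39.45 = -22.45.
Upper fence = Q3 + 1.5·IQR = 43.30 + 39.45 = 82.75.
83.7 > 82.75 → outlier.
114.3 > 82.75 → outlier.
117.1 > 82.75 → outlier.
All remaining values lie within [-22.45, 82.75].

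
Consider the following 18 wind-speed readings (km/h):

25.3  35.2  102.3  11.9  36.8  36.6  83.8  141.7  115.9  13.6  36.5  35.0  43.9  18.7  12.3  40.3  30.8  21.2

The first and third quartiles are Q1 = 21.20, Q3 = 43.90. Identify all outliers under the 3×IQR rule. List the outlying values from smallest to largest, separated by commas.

IQR = Q3 − Q1 = 43.90 − 21.20 = 22.70.
Lower fence = Q1 − 3·IQR = 21.20 − 68.10 = -46.90.
Upper fence = Q3 + 3·IQR = 43.90 + 68.10 = 112.00.
115.9 > 112.00 → outlier.
141.7 > 112.00 → outlier.
All remaining values lie within [-46.90, 112.00].

115.9, 141.7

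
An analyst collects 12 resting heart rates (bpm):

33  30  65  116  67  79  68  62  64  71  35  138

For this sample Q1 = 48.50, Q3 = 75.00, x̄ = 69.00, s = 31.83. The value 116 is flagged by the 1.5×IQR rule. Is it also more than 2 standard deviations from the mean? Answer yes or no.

no

z = (116 − 69.00) / 31.83 = 1.48.
|z| = 1.48 ≤ 2.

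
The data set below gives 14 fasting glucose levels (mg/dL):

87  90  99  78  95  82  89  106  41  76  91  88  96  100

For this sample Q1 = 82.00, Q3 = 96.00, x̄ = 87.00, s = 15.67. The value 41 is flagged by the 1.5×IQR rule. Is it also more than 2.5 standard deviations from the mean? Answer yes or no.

z = (41 − 87.00) / 15.67 = -2.94.
|z| = 2.94 > 2.5.

yes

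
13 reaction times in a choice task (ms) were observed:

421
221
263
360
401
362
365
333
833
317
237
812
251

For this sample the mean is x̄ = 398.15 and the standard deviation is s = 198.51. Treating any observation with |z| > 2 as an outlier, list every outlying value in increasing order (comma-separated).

Cutoffs at x̄ ± 2s: 398.15 ± 2·198.51 = [1.13, 795.17].
812: z = 2.08, |z| > 2 → outlier.
833: z = 2.19, |z| > 2 → outlier.
Every other value lies within [1.13, 795.17].

812, 833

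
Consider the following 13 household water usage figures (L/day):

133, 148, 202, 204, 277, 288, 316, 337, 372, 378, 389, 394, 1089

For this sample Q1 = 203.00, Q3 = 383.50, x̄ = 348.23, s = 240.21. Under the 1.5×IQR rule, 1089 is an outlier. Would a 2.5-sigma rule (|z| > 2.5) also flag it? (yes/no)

z = (1089 − 348.23) / 240.21 = 3.08.
|z| = 3.08 > 2.5.

yes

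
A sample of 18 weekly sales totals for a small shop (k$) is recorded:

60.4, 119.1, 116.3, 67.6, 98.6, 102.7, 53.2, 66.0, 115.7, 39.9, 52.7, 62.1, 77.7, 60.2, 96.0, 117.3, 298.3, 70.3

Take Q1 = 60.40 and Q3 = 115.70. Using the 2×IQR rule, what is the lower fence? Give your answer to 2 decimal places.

-50.20

IQR = Q3 − Q1 = 115.70 − 60.40 = 55.30.
Lower fence = Q1 − 2·IQR = 60.40 − 110.60 = -50.20.
Upper fence = Q3 + 2·IQR = 115.70 + 110.60 = 226.30.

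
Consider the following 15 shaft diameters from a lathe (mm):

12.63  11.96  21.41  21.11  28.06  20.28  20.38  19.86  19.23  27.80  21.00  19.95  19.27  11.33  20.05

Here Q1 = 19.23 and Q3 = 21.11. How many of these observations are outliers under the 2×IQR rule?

5

IQR = 1.88; fences at 19.23 − 3.76 = 15.47 and 21.11 + 3.76 = 24.87.
Outside the cutoffs: 11.33, 11.96, 12.63, 27.80, 28.06.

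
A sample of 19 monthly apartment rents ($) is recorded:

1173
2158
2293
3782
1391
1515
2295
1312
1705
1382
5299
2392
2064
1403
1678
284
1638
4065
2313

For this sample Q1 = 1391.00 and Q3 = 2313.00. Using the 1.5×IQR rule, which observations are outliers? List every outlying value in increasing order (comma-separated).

IQR = Q3 − Q1 = 2313.00 − 1391.00 = 922.00.
Lower fence = Q1 − 1.5·IQR = 1391.00 − 1383.00 = 8.00.
Upper fence = Q3 + 1.5·IQR = 2313.00 + 1383.00 = 3696.00.
3782 > 3696.00 → outlier.
4065 > 3696.00 → outlier.
5299 > 3696.00 → outlier.
All remaining values lie within [8.00, 3696.00].

3782, 4065, 5299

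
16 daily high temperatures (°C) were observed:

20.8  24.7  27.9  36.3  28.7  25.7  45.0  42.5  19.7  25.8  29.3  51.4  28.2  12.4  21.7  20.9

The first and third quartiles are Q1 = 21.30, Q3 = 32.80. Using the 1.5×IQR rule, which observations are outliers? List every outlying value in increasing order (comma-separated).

IQR = Q3 − Q1 = 32.80 − 21.30 = 11.50.
Lower fence = Q1 − 1.5·IQR = 21.30 − 17.25 = 4.05.
Upper fence = Q3 + 1.5·IQR = 32.80 + 17.25 = 50.05.
51.4 > 50.05 → outlier.
All remaining values lie within [4.05, 50.05].

51.4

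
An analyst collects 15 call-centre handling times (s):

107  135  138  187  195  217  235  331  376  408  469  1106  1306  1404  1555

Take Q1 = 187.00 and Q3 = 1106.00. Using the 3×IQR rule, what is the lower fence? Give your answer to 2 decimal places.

-2570.00

IQR = Q3 − Q1 = 1106.00 − 187.00 = 919.00.
Lower fence = Q1 − 3·IQR = 187.00 − 2757.00 = -2570.00.
Upper fence = Q3 + 3·IQR = 1106.00 + 2757.00 = 3863.00.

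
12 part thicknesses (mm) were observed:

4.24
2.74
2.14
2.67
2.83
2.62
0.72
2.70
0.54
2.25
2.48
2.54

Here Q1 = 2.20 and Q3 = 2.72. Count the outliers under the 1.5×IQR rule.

3

IQR = 0.52; fences at 2.20 − 0.78 = 1.42 and 2.72 + 0.78 = 3.50.
Outside the cutoffs: 0.54, 0.72, 4.24.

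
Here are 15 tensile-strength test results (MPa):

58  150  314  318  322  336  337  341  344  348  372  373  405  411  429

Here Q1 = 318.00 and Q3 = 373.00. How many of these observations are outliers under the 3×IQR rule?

IQR = 55.00; fences at 318.00 − 165.00 = 153.00 and 373.00 + 165.00 = 538.00.
Outside the cutoffs: 58, 150.

2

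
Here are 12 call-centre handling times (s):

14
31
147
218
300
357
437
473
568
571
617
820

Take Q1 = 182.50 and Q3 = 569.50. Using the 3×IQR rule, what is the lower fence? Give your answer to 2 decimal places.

-978.50

IQR = Q3 − Q1 = 569.50 − 182.50 = 387.00.
Lower fence = Q1 − 3·IQR = 182.50 − 1161.00 = -978.50.
Upper fence = Q3 + 3·IQR = 569.50 + 1161.00 = 1730.50.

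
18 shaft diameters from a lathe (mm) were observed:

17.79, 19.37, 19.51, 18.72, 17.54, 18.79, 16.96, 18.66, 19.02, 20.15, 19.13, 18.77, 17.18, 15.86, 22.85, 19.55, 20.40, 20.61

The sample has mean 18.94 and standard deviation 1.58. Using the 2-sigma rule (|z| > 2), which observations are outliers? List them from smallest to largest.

22.85

Cutoffs at x̄ ± 2s: 18.94 ± 2·1.58 = [15.78, 22.10].
22.85: z = 2.47, |z| > 2 → outlier.
Every other value lies within [15.78, 22.10].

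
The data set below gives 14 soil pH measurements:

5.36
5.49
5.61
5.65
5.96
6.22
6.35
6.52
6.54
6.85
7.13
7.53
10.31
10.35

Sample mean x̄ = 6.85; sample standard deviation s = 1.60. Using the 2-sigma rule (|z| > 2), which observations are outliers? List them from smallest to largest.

Cutoffs at x̄ ± 2s: 6.85 ± 2·1.60 = [3.65, 10.05].
10.31: z = 2.16, |z| > 2 → outlier.
10.35: z = 2.19, |z| > 2 → outlier.
Every other value lies within [3.65, 10.05].

10.31, 10.35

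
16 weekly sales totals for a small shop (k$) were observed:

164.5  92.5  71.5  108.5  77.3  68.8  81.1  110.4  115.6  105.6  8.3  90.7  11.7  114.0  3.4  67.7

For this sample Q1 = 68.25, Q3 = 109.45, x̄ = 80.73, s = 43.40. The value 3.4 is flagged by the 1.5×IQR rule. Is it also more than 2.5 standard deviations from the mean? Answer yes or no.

z = (3.4 − 80.73) / 43.40 = -1.78.
|z| = 1.78 ≤ 2.5.

no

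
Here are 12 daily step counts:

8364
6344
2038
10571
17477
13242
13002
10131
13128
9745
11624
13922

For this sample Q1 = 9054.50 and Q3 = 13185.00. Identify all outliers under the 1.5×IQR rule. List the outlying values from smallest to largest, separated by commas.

IQR = Q3 − Q1 = 13185.00 − 9054.50 = 4130.50.
Lower fence = Q1 − 1.5·IQR = 9054.50 − 6195.75 = 2858.75.
Upper fence = Q3 + 1.5·IQR = 13185.00 + 6195.75 = 19380.75.
2038 < 2858.75 → outlier.
All remaining values lie within [2858.75, 19380.75].

2038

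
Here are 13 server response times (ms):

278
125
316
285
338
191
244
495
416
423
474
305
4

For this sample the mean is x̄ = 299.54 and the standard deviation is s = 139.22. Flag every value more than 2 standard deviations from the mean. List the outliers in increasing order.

Cutoffs at x̄ ± 2s: 299.54 ± 2·139.22 = [21.10, 577.98].
4: z = -2.12, |z| > 2 → outlier.
Every other value lies within [21.10, 577.98].

4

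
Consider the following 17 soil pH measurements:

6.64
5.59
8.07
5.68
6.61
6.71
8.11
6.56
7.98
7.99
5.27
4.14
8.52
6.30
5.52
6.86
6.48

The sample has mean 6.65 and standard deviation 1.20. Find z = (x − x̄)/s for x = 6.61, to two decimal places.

-0.03

z = (6.61 − 6.65) / 1.20 = -0.03.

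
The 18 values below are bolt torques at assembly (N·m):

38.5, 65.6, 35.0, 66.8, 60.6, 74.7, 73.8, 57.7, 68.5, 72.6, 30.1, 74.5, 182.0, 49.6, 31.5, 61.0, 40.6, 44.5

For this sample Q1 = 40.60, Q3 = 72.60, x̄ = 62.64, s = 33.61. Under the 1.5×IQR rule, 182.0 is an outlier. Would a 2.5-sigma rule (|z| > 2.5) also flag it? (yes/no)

z = (182.0 − 62.64) / 33.61 = 3.55.
|z| = 3.55 > 2.5.

yes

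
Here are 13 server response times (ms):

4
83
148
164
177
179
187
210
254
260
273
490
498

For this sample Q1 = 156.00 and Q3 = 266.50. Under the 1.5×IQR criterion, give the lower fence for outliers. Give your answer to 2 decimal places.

-9.75

IQR = Q3 − Q1 = 266.50 − 156.00 = 110.50.
Lower fence = Q1 − 1.5·IQR = 156.00 − 165.75 = -9.75.
Upper fence = Q3 + 1.5·IQR = 266.50 + 165.75 = 432.25.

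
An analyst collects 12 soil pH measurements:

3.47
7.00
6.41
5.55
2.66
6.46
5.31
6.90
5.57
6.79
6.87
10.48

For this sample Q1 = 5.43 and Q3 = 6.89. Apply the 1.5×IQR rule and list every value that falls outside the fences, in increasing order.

IQR = Q3 − Q1 = 6.89 − 5.43 = 1.46.
Lower fence = Q1 − 1.5·IQR = 5.43 − 2.19 = 3.24.
Upper fence = Q3 + 1.5·IQR = 6.89 + 2.19 = 9.08.
2.66 < 3.24 → outlier.
10.48 > 9.08 → outlier.
All remaining values lie within [3.24, 9.08].

2.66, 10.48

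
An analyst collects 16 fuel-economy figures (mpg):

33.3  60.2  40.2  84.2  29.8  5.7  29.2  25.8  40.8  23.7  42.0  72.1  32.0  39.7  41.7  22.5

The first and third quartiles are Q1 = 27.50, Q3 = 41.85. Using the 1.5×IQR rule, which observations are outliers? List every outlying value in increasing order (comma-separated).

IQR = Q3 − Q1 = 41.85 − 27.50 = 14.35.
Lower fence = Q1 − 1.5·IQR = 27.50 − 21.525 = 5.975.
Upper fence = Q3 + 1.5·IQR = 41.85 + 21.525 = 63.375.
5.7 < 5.975 → outlier.
72.1 > 63.375 → outlier.
84.2 > 63.375 → outlier.
All remaining values lie within [5.975, 63.375].

5.7, 72.1, 84.2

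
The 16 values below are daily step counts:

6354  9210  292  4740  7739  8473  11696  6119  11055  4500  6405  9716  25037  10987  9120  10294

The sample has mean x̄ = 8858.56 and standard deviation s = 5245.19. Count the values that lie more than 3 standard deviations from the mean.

1

Cutoffs: x̄ ± 3s = [-6877.01, 24594.13].
Outside the cutoffs: 25037.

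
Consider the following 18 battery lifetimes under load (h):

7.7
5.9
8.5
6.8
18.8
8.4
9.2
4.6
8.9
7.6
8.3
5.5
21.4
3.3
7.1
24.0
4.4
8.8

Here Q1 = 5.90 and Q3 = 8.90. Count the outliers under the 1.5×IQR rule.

3

IQR = 3.00; fences at 5.90 − 4.50 = 1.40 and 8.90 + 4.50 = 13.40.
Outside the cutoffs: 18.8, 21.4, 24.0.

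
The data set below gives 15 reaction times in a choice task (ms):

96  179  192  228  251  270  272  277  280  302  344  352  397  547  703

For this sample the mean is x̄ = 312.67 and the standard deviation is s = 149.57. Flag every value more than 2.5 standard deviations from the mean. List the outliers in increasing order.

Cutoffs at x̄ ± 2.5s: 312.67 ± 2.5·149.57 = [-61.255, 686.595].
703: z = 2.61, |z| > 2.5 → outlier.
Every other value lies within [-61.255, 686.595].

703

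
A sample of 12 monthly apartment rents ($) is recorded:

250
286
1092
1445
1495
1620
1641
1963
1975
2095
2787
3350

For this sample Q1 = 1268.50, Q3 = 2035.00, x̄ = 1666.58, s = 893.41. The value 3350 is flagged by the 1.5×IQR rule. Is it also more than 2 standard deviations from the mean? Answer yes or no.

no

z = (3350 − 1666.58) / 893.41 = 1.88.
|z| = 1.88 ≤ 2.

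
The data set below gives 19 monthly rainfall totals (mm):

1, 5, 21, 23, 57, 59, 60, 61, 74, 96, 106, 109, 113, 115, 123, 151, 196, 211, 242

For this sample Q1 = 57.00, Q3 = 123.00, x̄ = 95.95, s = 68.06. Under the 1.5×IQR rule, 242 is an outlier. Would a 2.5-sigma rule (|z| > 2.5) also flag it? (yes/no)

no

z = (242 − 95.95) / 68.06 = 2.15.
|z| = 2.15 ≤ 2.5.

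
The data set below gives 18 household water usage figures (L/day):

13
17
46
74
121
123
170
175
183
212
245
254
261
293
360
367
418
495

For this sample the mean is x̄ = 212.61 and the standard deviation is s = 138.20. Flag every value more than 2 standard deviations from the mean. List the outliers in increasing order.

Cutoffs at x̄ ± 2s: 212.61 ± 2·138.20 = [-63.79, 489.01].
495: z = 2.04, |z| > 2 → outlier.
Every other value lies within [-63.79, 489.01].

495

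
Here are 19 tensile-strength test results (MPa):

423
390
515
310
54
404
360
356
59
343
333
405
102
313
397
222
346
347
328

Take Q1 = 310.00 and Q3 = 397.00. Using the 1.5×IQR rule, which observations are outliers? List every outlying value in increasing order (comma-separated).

IQR = Q3 − Q1 = 397.00 − 310.00 = 87.00.
Lower fence = Q1 − 1.5·IQR = 310.00 − 130.50 = 179.50.
Upper fence = Q3 + 1.5·IQR = 397.00 + 130.50 = 527.50.
54 < 179.50 → outlier.
59 < 179.50 → outlier.
102 < 179.50 → outlier.
All remaining values lie within [179.50, 527.50].

54, 59, 102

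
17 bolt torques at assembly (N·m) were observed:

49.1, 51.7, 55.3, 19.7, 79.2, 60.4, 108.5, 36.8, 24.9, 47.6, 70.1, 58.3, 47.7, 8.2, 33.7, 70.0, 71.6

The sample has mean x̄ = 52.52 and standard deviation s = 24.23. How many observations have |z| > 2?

Cutoffs: x̄ ± 2s = [4.06, 100.98].
Outside the cutoffs: 108.5.

1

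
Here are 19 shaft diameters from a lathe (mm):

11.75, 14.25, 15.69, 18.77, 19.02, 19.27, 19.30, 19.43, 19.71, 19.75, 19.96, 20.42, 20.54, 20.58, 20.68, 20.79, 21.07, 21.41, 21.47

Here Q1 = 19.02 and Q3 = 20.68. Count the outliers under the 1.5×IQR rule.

3

IQR = 1.66; fences at 19.02 − 2.49 = 16.53 and 20.68 + 2.49 = 23.17.
Outside the cutoffs: 11.75, 14.25, 15.69.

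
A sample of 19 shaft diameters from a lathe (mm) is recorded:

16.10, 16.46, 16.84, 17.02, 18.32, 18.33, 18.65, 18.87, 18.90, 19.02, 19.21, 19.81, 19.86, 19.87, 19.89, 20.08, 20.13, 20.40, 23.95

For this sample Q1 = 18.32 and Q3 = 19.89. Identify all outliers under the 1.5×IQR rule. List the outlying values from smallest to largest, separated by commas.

23.95

IQR = Q3 − Q1 = 19.89 − 18.32 = 1.57.
Lower fence = Q1 − 1.5·IQR = 18.32 − 2.355 = 15.965.
Upper fence = Q3 + 1.5·IQR = 19.89 + 2.355 = 22.245.
23.95 > 22.245 → outlier.
All remaining values lie within [15.965, 22.245].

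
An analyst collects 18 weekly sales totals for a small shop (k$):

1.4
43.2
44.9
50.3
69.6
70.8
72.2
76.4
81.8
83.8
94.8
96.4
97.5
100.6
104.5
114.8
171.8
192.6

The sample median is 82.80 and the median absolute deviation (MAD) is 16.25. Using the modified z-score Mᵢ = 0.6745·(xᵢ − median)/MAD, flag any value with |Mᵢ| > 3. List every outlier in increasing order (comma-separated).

1.4, 171.8, 192.6

|Mᵢ| > 3 ⇔ |xᵢ − 82.80| > 3·16.25/0.6745 = 72.28.
So outliers lie outside [10.52, 155.08].
1.4: M = -3.38 → outlier.
171.8: M = 3.69 → outlier.
192.6: M = 4.56 → outlier.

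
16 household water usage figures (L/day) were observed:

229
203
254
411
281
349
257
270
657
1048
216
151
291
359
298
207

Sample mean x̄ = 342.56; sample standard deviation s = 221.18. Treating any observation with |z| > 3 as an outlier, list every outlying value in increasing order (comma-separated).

Cutoffs at x̄ ± 3s: 342.56 ± 3·221.18 = [-320.98, 1006.10].
1048: z = 3.19, |z| > 3 → outlier.
Every other value lies within [-320.98, 1006.10].

1048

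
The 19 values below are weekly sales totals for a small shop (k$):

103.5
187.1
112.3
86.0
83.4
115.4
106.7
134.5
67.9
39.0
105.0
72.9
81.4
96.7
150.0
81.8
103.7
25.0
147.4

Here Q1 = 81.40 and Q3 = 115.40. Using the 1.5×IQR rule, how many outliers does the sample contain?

2

IQR = 34.00; fences at 81.40 − 51.00 = 30.40 and 115.40 + 51.00 = 166.40.
Outside the cutoffs: 25.0, 187.1.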